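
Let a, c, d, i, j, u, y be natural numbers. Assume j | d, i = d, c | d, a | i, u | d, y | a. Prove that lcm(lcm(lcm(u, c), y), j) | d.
u | d and c | d, thus lcm(u, c) | d. i = d and a | i, hence a | d. y | a, so y | d. Since lcm(u, c) | d, lcm(lcm(u, c), y) | d. j | d, so lcm(lcm(lcm(u, c), y), j) | d.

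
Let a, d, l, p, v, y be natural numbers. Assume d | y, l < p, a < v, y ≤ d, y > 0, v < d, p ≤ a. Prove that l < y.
Because d | y and y > 0, d ≤ y. Since y ≤ d, d = y. Since p ≤ a and a < v, p < v. Since l < p, l < v. v < d, so l < d. d = y, so l < y.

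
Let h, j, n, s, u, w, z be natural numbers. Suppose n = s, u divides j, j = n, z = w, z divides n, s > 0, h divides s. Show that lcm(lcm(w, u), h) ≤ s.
z = w and z divides n, hence w divides n. From j = n and u divides j, u divides n. w divides n, so lcm(w, u) divides n. Since n = s, lcm(w, u) divides s. h divides s, so lcm(lcm(w, u), h) divides s. From s > 0, lcm(lcm(w, u), h) ≤ s.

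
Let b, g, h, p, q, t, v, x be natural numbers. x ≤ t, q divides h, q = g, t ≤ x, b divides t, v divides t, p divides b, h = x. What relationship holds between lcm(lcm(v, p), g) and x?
lcm(lcm(v, p), g) divides x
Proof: Because t ≤ x and x ≤ t, t = x. p divides b and b divides t, therefore p divides t. Because v divides t, lcm(v, p) divides t. Since t = x, lcm(v, p) divides x. h = x and q divides h, hence q divides x. q = g, so g divides x. Since lcm(v, p) divides x, lcm(lcm(v, p), g) divides x.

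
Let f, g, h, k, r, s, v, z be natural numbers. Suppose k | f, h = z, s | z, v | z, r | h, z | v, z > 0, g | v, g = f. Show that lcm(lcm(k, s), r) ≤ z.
v | z and z | v, therefore v = z. Since g = f and g | v, f | v. Since v = z, f | z. Since k | f, k | z. Because s | z, lcm(k, s) | z. Because h = z and r | h, r | z. lcm(k, s) | z, so lcm(lcm(k, s), r) | z. z > 0, so lcm(lcm(k, s), r) ≤ z.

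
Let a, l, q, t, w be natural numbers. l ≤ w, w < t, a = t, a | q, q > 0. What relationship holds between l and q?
l < q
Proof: Because l ≤ w and w < t, l < t. Because a = t and a | q, t | q. q > 0, so t ≤ q. Since l < t, l < q.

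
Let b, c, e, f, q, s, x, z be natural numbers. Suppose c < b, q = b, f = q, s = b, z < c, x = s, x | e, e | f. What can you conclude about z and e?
z < e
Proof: x = s and s = b, therefore x = b. Since x | e, b | e. f = q and q = b, so f = b. Since e | f, e | b. Since b | e, b = e. From z < c and c < b, z < b. Since b = e, z < e.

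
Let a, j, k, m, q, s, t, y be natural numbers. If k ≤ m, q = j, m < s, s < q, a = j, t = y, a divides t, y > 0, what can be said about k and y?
k < y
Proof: m < s and s < q, thus m < q. q = j, so m < j. Since k ≤ m, k < j. t = y and a divides t, therefore a divides y. Because y > 0, a ≤ y. a = j, so j ≤ y. k < j, so k < y.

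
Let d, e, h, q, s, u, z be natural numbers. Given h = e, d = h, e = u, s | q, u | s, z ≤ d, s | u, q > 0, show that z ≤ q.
From d = h and h = e, d = e. e = u, so d = u. z ≤ d, so z ≤ u. Since s | u and u | s, s = u. s | q, so u | q. Since q > 0, u ≤ q. Since z ≤ u, z ≤ q.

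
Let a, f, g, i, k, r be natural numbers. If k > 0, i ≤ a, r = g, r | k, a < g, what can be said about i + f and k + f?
i + f < k + f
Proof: i ≤ a and a < g, hence i < g. Since r = g and r | k, g | k. Since k > 0, g ≤ k. Since i < g, i < k. Then i + f < k + f.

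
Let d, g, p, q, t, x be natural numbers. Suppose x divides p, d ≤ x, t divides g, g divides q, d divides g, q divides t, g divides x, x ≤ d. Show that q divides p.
d ≤ x and x ≤ d, thus d = x. Since d divides g, x divides g. Since g divides x, x = g. Because q divides t and t divides g, q divides g. Since g divides q, g = q. Since x = g, x = q. Since x divides p, q divides p.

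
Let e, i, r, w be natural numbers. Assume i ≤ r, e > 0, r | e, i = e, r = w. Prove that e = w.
i = e and i ≤ r, hence e ≤ r. r | e and e > 0, therefore r ≤ e. From e ≤ r, e = r. Since r = w, e = w.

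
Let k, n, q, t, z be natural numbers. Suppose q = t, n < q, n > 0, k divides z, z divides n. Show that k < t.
Since k divides z and z divides n, k divides n. n > 0, so k ≤ n. Because n < q, k < q. Since q = t, k < t.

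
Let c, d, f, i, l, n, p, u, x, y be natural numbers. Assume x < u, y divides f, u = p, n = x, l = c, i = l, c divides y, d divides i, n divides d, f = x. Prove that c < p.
n = x and n divides d, thus x divides d. i = l and d divides i, thus d divides l. Since l = c, d divides c. Because x divides d, x divides c. Since c divides y and y divides f, c divides f. f = x, so c divides x. x divides c, so x = c. From u = p and x < u, x < p. Since x = c, c < p.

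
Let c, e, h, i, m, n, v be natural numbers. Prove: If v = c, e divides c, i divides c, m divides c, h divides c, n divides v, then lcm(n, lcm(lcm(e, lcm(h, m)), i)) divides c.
v = c and n divides v, so n divides c. Because h divides c and m divides c, lcm(h, m) divides c. Since e divides c, lcm(e, lcm(h, m)) divides c. Since i divides c, lcm(lcm(e, lcm(h, m)), i) divides c. n divides c, so lcm(n, lcm(lcm(e, lcm(h, m)), i)) divides c.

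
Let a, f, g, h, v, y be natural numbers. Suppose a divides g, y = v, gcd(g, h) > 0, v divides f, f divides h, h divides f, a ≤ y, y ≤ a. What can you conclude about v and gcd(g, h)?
v ≤ gcd(g, h)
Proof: Because a ≤ y and y ≤ a, a = y. Since y = v, a = v. a divides g, so v divides g. Because f divides h and h divides f, f = h. Since v divides f, v divides h. Since v divides g, v divides gcd(g, h). Because gcd(g, h) > 0, v ≤ gcd(g, h).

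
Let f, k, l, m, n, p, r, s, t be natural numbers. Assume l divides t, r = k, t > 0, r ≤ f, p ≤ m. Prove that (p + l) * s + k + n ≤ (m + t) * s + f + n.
Because l divides t and t > 0, l ≤ t. p ≤ m, so p + l ≤ m + t. By multiplying by a non-negative, (p + l) * s ≤ (m + t) * s. r = k and r ≤ f, thus k ≤ f. Since (p + l) * s ≤ (m + t) * s, (p + l) * s + k ≤ (m + t) * s + f. Then (p + l) * s + k + n ≤ (m + t) * s + f + n.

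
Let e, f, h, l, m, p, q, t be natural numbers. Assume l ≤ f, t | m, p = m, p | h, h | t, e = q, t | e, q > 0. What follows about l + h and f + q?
l + h ≤ f + q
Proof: p = m and p | h, hence m | h. Since t | m, t | h. From h | t, t = h. e = q and t | e, hence t | q. Since t = h, h | q. q > 0, so h ≤ q. Because l ≤ f, l + h ≤ f + q.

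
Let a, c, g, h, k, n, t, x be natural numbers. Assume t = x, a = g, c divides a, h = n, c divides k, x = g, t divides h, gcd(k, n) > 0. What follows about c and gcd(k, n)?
c ≤ gcd(k, n)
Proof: a = g and c divides a, hence c divides g. Since h = n and t divides h, t divides n. Since t = x, x divides n. Because x = g, g divides n. Since c divides g, c divides n. Since c divides k, c divides gcd(k, n). Because gcd(k, n) > 0, c ≤ gcd(k, n).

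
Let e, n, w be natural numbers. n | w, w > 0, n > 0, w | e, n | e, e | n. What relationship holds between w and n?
w = n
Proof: e | n and n | e, so e = n. w | e, so w | n. n > 0, so w ≤ n. n | w and w > 0, hence n ≤ w. w ≤ n, so w = n.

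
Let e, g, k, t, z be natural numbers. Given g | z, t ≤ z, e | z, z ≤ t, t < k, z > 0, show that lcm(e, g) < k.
e | z and g | z, therefore lcm(e, g) | z. z > 0, so lcm(e, g) ≤ z. Because t ≤ z and z ≤ t, t = z. Since t < k, z < k. Since lcm(e, g) ≤ z, lcm(e, g) < k.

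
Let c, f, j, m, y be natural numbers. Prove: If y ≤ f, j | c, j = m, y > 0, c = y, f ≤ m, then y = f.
j = m and j | c, so m | c. c = y, so m | y. Since y > 0, m ≤ y. f ≤ m, so f ≤ y. From y ≤ f, y = f.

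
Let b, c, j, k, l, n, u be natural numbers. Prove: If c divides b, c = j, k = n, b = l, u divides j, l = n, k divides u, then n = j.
Because c = j and c divides b, j divides b. b = l, so j divides l. l = n, so j divides n. From k = n and k divides u, n divides u. Because u divides j, n divides j. From j divides n, j = n. Then n = j.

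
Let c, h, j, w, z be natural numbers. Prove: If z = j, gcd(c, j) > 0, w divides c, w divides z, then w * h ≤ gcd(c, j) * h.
Because z = j and w divides z, w divides j. w divides c, so w divides gcd(c, j). From gcd(c, j) > 0, w ≤ gcd(c, j). By multiplying by a non-negative, w * h ≤ gcd(c, j) * h.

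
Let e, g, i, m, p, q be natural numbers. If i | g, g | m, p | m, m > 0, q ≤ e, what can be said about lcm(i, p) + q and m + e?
lcm(i, p) + q ≤ m + e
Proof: Because i | g and g | m, i | m. From p | m, lcm(i, p) | m. Since m > 0, lcm(i, p) ≤ m. q ≤ e, so lcm(i, p) + q ≤ m + e.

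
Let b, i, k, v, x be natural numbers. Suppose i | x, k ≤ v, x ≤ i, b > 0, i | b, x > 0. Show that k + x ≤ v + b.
From i | x and x > 0, i ≤ x. Since x ≤ i, i = x. Since i | b, x | b. b > 0, so x ≤ b. k ≤ v, so k + x ≤ v + b.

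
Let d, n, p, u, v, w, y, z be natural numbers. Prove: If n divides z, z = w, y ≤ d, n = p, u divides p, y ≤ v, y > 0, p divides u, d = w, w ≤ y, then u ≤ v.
p divides u and u divides p, thus p = u. Since n = p, n = u. d = w and y ≤ d, hence y ≤ w. Since w ≤ y, w = y. Since z = w, z = y. From n divides z, n divides y. y > 0, so n ≤ y. Since y ≤ v, n ≤ v. Since n = u, u ≤ v.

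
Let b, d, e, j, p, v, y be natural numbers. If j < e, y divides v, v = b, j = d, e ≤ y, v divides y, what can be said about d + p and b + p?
d + p < b + p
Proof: y divides v and v divides y, thus y = v. Since v = b, y = b. Because j < e and e ≤ y, j < y. y = b, so j < b. j = d, so d < b. Then d + p < b + p.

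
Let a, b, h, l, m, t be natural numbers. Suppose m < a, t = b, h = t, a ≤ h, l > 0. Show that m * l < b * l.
From h = t and a ≤ h, a ≤ t. Since t = b, a ≤ b. m < a, so m < b. Using l > 0 and multiplying by a positive, m * l < b * l.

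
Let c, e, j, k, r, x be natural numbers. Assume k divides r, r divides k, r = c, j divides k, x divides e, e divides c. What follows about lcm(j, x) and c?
lcm(j, x) divides c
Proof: k divides r and r divides k, hence k = r. Since r = c, k = c. Since j divides k, j divides c. x divides e and e divides c, therefore x divides c. Since j divides c, lcm(j, x) divides c.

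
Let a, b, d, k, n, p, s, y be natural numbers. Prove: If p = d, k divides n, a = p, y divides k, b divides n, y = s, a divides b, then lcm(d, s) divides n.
From a = p and a divides b, p divides b. Since b divides n, p divides n. p = d, so d divides n. y divides k and k divides n, hence y divides n. From y = s, s divides n. d divides n, so lcm(d, s) divides n.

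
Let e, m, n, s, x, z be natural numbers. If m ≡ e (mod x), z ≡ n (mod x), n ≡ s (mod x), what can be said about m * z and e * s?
m * z ≡ e * s (mod x)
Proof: From z ≡ n (mod x) and n ≡ s (mod x), z ≡ s (mod x). Since m ≡ e (mod x), by multiplying congruences, m * z ≡ e * s (mod x).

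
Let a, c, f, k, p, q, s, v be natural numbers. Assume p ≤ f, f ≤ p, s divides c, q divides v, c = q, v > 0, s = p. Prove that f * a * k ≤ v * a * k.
Because p ≤ f and f ≤ p, p = f. Since s = p, s = f. Since c = q and s divides c, s divides q. From q divides v, s divides v. Since s = f, f divides v. Since v > 0, f ≤ v. By multiplying by a non-negative, f * a ≤ v * a. By multiplying by a non-negative, f * a * k ≤ v * a * k.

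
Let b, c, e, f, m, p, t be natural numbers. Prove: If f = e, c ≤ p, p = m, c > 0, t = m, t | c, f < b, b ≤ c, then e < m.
From p = m and c ≤ p, c ≤ m. t = m and t | c, thus m | c. c > 0, so m ≤ c. c ≤ m, so c = m. Because f = e and f < b, e < b. b ≤ c, so e < c. c = m, so e < m.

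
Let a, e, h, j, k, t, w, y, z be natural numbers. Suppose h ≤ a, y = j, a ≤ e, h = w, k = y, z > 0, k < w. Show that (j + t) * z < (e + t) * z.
Since k = y and y = j, k = j. h ≤ a and a ≤ e, thus h ≤ e. Since h = w, w ≤ e. k < w, so k < e. Because k = j, j < e. Then j + t < e + t. Using z > 0 and multiplying by a positive, (j + t) * z < (e + t) * z.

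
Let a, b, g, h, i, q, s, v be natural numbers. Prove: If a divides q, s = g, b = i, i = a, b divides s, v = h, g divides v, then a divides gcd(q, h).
Because b = i and i = a, b = a. b divides s, so a divides s. Since s = g, a divides g. v = h and g divides v, therefore g divides h. Since a divides g, a divides h. a divides q, so a divides gcd(q, h).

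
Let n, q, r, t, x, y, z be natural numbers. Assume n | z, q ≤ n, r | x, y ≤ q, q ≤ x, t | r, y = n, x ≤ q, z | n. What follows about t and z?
t | z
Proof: x ≤ q and q ≤ x, hence x = q. Because y = n and y ≤ q, n ≤ q. q ≤ n, so q = n. Because x = q, x = n. Since n | z and z | n, n = z. x = n, so x = z. From t | r and r | x, t | x. x = z, so t | z.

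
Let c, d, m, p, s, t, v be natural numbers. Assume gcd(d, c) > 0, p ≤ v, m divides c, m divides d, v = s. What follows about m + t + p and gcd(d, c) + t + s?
m + t + p ≤ gcd(d, c) + t + s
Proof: m divides d and m divides c, thus m divides gcd(d, c). Since gcd(d, c) > 0, m ≤ gcd(d, c). Then m + t ≤ gcd(d, c) + t. v = s and p ≤ v, therefore p ≤ s. Since m + t ≤ gcd(d, c) + t, m + t + p ≤ gcd(d, c) + t + s.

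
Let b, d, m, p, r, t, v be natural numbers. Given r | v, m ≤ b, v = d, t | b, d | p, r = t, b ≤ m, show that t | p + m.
Because r = t and r | v, t | v. From v = d, t | d. Since d | p, t | p. b ≤ m and m ≤ b, so b = m. t | b, so t | m. Since t | p, t | p + m.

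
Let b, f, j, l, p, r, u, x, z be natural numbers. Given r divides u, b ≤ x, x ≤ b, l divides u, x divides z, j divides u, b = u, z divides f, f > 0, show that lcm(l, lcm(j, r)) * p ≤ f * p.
Since j divides u and r divides u, lcm(j, r) divides u. Because l divides u, lcm(l, lcm(j, r)) divides u. x ≤ b and b ≤ x, thus x = b. b = u, so x = u. x divides z and z divides f, therefore x divides f. Since x = u, u divides f. Since lcm(l, lcm(j, r)) divides u, lcm(l, lcm(j, r)) divides f. Since f > 0, lcm(l, lcm(j, r)) ≤ f. By multiplying by a non-negative, lcm(l, lcm(j, r)) * p ≤ f * p.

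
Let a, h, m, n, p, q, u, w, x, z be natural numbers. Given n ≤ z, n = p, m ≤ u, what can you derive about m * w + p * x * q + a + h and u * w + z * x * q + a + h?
m * w + p * x * q + a + h ≤ u * w + z * x * q + a + h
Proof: Because m ≤ u, by multiplying by a non-negative, m * w ≤ u * w. n = p and n ≤ z, therefore p ≤ z. By multiplying by a non-negative, p * x ≤ z * x. By multiplying by a non-negative, p * x * q ≤ z * x * q. Since m * w ≤ u * w, m * w + p * x * q ≤ u * w + z * x * q. Then m * w + p * x * q + a ≤ u * w + z * x * q + a. Then m * w + p * x * q + a + h ≤ u * w + z * x * q + a + h.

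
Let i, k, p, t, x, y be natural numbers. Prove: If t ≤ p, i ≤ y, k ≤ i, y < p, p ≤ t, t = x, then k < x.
k ≤ i and i ≤ y, therefore k ≤ y. p ≤ t and t ≤ p, thus p = t. t = x, so p = x. Since y < p, y < x. Since k ≤ y, k < x.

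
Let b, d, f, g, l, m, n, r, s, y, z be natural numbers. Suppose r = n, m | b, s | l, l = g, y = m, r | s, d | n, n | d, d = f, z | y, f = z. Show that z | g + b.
Since n | d and d | n, n = d. Since d = f, n = f. From f = z, n = z. Because r = n and r | s, n | s. l = g and s | l, therefore s | g. Since n | s, n | g. n = z, so z | g. y = m and z | y, thus z | m. Since m | b, z | b. From z | g, z | g + b.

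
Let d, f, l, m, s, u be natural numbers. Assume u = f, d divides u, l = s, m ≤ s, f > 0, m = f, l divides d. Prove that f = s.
Because m = f and m ≤ s, f ≤ s. Because l divides d and d divides u, l divides u. l = s, so s divides u. Since u = f, s divides f. f > 0, so s ≤ f. Since f ≤ s, f = s.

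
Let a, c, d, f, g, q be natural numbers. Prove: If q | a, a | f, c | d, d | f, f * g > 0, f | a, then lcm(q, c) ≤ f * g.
a | f and f | a, therefore a = f. Because q | a, q | f. c | d and d | f, therefore c | f. Since q | f, lcm(q, c) | f. Then lcm(q, c) | f * g. Since f * g > 0, lcm(q, c) ≤ f * g.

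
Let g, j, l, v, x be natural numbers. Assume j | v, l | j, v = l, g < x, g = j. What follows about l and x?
l < x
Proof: Since v = l and j | v, j | l. l | j, so j = l. g = j, so g = l. From g < x, l < x.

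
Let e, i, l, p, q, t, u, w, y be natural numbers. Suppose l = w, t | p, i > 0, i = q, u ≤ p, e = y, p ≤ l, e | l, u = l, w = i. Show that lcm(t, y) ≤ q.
Because l = w and w = i, l = i. From u = l and u ≤ p, l ≤ p. p ≤ l, so p = l. Because t | p, t | l. Because e = y and e | l, y | l. t | l, so lcm(t, y) | l. l = i, so lcm(t, y) | i. i > 0, so lcm(t, y) ≤ i. Since i = q, lcm(t, y) ≤ q.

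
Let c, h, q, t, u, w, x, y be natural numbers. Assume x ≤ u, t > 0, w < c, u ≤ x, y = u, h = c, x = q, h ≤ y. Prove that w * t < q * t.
From u ≤ x and x ≤ u, u = x. x = q, so u = q. y = u and h ≤ y, thus h ≤ u. Since h = c, c ≤ u. Because u = q, c ≤ q. Since w < c, w < q. Since t > 0, by multiplying by a positive, w * t < q * t.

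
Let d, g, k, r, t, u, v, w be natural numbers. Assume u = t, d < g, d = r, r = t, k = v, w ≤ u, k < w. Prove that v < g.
k = v and k < w, therefore v < w. Because u = t and w ≤ u, w ≤ t. v < w, so v < t. d = r and r = t, thus d = t. d < g, so t < g. Since v < t, v < g.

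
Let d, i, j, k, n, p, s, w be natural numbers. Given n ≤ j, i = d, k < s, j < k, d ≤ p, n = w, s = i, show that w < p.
Because n = w and n ≤ j, w ≤ j. From j < k, w < k. s = i and i = d, hence s = d. k < s, so k < d. Since w < k, w < d. d ≤ p, so w < p.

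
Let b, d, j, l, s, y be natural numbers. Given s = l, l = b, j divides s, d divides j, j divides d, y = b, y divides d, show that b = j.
Since s = l and l = b, s = b. Because j divides s, j divides b. Since d divides j and j divides d, d = j. Because y = b and y divides d, b divides d. d = j, so b divides j. j divides b, so j = b. Then b = j.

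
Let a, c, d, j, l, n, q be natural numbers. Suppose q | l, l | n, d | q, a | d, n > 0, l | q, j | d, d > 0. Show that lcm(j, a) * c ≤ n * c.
j | d and a | d, hence lcm(j, a) | d. d > 0, so lcm(j, a) ≤ d. q | l and l | q, therefore q = l. d | q, so d | l. From l | n, d | n. From n > 0, d ≤ n. lcm(j, a) ≤ d, so lcm(j, a) ≤ n. Then lcm(j, a) * c ≤ n * c.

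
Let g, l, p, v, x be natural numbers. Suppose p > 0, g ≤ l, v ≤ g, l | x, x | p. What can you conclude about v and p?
v ≤ p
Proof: Because v ≤ g and g ≤ l, v ≤ l. l | x and x | p, therefore l | p. Since p > 0, l ≤ p. v ≤ l, so v ≤ p.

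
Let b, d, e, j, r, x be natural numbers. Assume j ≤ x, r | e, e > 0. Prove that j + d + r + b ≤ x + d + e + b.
j ≤ x, thus j + d ≤ x + d. r | e and e > 0, so r ≤ e. Then r + b ≤ e + b. j + d ≤ x + d, so j + d + r + b ≤ x + d + e + b.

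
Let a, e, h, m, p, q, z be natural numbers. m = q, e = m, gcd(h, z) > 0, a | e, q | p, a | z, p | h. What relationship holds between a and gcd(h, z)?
a ≤ gcd(h, z)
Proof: Because e = m and a | e, a | m. m = q, so a | q. q | p and p | h, thus q | h. From a | q, a | h. Since a | z, a | gcd(h, z). gcd(h, z) > 0, so a ≤ gcd(h, z).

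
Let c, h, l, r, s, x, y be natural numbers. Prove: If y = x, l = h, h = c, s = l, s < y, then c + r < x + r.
l = h and h = c, therefore l = c. Because s = l and s < y, l < y. l = c, so c < y. y = x, so c < x. Then c + r < x + r.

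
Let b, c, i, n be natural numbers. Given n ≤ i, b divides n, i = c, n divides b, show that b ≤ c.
n divides b and b divides n, hence n = b. i = c and n ≤ i, so n ≤ c. n = b, so b ≤ c.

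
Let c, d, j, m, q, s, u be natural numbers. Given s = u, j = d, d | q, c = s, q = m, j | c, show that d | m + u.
q = m and d | q, thus d | m. Because c = s and s = u, c = u. Since j | c, j | u. Since j = d, d | u. d | m, so d | m + u.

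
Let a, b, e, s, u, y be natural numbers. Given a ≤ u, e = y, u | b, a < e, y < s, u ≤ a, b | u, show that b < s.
a ≤ u and u ≤ a, thus a = u. u | b and b | u, thus u = b. a = u, so a = b. e = y and a < e, so a < y. a = b, so b < y. y < s, so b < s.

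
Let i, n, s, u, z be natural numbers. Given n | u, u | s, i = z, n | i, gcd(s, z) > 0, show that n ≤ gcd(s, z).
Because n | u and u | s, n | s. i = z and n | i, hence n | z. n | s, so n | gcd(s, z). Because gcd(s, z) > 0, n ≤ gcd(s, z).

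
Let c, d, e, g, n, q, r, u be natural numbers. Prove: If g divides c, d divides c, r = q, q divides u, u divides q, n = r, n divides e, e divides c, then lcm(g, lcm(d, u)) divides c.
q divides u and u divides q, therefore q = u. r = q, so r = u. n = r and n divides e, therefore r divides e. Since e divides c, r divides c. Since r = u, u divides c. d divides c, so lcm(d, u) divides c. Since g divides c, lcm(g, lcm(d, u)) divides c.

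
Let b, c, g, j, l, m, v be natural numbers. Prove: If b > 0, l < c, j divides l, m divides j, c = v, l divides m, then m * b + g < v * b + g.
Because m divides j and j divides l, m divides l. Since l divides m, l = m. From c = v and l < c, l < v. l = m, so m < v. Using b > 0, by multiplying by a positive, m * b < v * b. Then m * b + g < v * b + g.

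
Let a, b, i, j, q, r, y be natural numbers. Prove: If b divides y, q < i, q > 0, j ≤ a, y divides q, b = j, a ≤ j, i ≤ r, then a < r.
j ≤ a and a ≤ j, therefore j = a. b = j, so b = a. b divides y and y divides q, so b divides q. From q > 0, b ≤ q. From b = a, a ≤ q. q < i, so a < i. i ≤ r, so a < r.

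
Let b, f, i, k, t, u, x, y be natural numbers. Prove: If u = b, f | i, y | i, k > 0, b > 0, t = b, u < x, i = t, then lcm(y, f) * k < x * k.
From i = t and t = b, i = b. From y | i and f | i, lcm(y, f) | i. i = b, so lcm(y, f) | b. Because b > 0, lcm(y, f) ≤ b. u = b and u < x, therefore b < x. lcm(y, f) ≤ b, so lcm(y, f) < x. Since k > 0, lcm(y, f) * k < x * k.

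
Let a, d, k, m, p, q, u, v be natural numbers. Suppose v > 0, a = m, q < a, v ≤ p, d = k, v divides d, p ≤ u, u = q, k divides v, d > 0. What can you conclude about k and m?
k < m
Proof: Since v divides d and d > 0, v ≤ d. Since d = k, v ≤ k. k divides v and v > 0, thus k ≤ v. Since v ≤ k, v = k. u = q and p ≤ u, hence p ≤ q. v ≤ p, so v ≤ q. a = m and q < a, hence q < m. Since v ≤ q, v < m. Since v = k, k < m.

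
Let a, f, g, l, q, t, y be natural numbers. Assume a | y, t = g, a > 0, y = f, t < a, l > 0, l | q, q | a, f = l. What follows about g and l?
g < l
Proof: y = f and f = l, thus y = l. From a | y, a | l. l > 0, so a ≤ l. l | q and q | a, so l | a. Because a > 0, l ≤ a. Since a ≤ l, a = l. t < a, so t < l. t = g, so g < l.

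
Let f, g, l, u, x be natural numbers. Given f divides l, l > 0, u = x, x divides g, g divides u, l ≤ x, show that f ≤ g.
Since f divides l and l > 0, f ≤ l. Since u = x and g divides u, g divides x. From x divides g, x = g. l ≤ x, so l ≤ g. From f ≤ l, f ≤ g.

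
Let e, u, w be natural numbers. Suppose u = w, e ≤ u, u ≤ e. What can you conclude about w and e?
w = e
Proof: e ≤ u and u ≤ e, thus e = u. u = w, so e = w. Then w = e.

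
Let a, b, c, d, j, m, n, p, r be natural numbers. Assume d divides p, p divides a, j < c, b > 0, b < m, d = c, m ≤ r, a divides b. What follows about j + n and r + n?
j + n < r + n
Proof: Since d = c and d divides p, c divides p. p divides a, so c divides a. a divides b, so c divides b. Since b > 0, c ≤ b. Since j < c, j < b. b < m and m ≤ r, so b < r. j < b, so j < r. Then j + n < r + n.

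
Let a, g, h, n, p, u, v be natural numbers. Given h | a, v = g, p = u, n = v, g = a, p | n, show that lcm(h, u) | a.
Because n = v and v = g, n = g. Since g = a, n = a. Since p | n, p | a. From p = u, u | a. h | a, so lcm(h, u) | a.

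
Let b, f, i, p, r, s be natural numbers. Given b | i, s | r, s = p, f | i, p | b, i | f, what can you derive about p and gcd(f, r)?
p | gcd(f, r)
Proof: i | f and f | i, thus i = f. p | b and b | i, thus p | i. i = f, so p | f. From s = p and s | r, p | r. p | f, so p | gcd(f, r).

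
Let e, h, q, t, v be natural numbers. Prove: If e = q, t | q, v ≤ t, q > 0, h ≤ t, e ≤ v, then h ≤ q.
From t | q and q > 0, t ≤ q. Because e = q and e ≤ v, q ≤ v. v ≤ t, so q ≤ t. From t ≤ q, t = q. Since h ≤ t, h ≤ q.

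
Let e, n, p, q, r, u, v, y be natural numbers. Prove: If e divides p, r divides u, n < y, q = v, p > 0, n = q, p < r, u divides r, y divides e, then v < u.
Because n = q and q = v, n = v. n < y, so v < y. Since y divides e and e divides p, y divides p. p > 0, so y ≤ p. v < y, so v < p. r divides u and u divides r, so r = u. Since p < r, p < u. v < p, so v < u.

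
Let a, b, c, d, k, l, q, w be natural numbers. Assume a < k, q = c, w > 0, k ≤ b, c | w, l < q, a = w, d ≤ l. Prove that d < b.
d ≤ l and l < q, hence d < q. q = c, so d < c. c | w and w > 0, hence c ≤ w. Because d < c, d < w. a = w and a < k, therefore w < k. Because k ≤ b, w < b. d < w, so d < b.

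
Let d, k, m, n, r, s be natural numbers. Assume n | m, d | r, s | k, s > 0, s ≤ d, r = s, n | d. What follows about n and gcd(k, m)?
n | gcd(k, m)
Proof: r = s and d | r, so d | s. s > 0, so d ≤ s. Since s ≤ d, s = d. Since s | k, d | k. Because n | d, n | k. Since n | m, n | gcd(k, m).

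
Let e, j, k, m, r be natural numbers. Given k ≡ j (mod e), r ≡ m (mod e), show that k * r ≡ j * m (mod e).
k ≡ j (mod e) and r ≡ m (mod e). By multiplying congruences, k * r ≡ j * m (mod e).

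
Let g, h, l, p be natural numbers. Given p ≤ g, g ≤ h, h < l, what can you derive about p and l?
p < l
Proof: Because g ≤ h and h < l, g < l. Since p ≤ g, p < l.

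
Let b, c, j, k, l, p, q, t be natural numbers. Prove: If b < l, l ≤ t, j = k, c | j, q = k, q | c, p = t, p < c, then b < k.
b < l and l ≤ t, so b < t. j = k and c | j, thus c | k. From q = k and q | c, k | c. c | k, so c = k. p = t and p < c, hence t < c. Since c = k, t < k. b < t, so b < k.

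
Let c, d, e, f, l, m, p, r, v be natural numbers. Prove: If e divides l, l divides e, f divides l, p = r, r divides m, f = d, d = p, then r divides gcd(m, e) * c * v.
Since f = d and d = p, f = p. Since p = r, f = r. l divides e and e divides l, so l = e. f divides l, so f divides e. Since f = r, r divides e. r divides m, so r divides gcd(m, e). Then r divides gcd(m, e) * c. Then r divides gcd(m, e) * c * v.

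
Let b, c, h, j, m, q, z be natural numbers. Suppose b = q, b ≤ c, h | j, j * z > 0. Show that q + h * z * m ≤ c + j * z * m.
b = q and b ≤ c, hence q ≤ c. h | j, thus h * z | j * z. Since j * z > 0, h * z ≤ j * z. Then h * z * m ≤ j * z * m. Since q ≤ c, q + h * z * m ≤ c + j * z * m.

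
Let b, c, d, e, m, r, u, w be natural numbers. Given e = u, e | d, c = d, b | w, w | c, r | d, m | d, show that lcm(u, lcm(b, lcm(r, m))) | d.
Because e = u and e | d, u | d. Since b | w and w | c, b | c. c = d, so b | d. r | d and m | d, therefore lcm(r, m) | d. Since b | d, lcm(b, lcm(r, m)) | d. u | d, so lcm(u, lcm(b, lcm(r, m))) | d.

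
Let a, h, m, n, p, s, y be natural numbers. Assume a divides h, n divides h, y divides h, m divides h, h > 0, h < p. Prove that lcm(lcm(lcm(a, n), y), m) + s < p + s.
From a divides h and n divides h, lcm(a, n) divides h. Since y divides h, lcm(lcm(a, n), y) divides h. Since m divides h, lcm(lcm(lcm(a, n), y), m) divides h. From h > 0, lcm(lcm(lcm(a, n), y), m) ≤ h. h < p, so lcm(lcm(lcm(a, n), y), m) < p. Then lcm(lcm(lcm(a, n), y), m) + s < p + s.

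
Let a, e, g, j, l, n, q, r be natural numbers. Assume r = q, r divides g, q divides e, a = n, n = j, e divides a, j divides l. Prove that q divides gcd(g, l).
Since r = q and r divides g, q divides g. a = n and n = j, so a = j. e divides a, so e divides j. Since q divides e, q divides j. From j divides l, q divides l. Since q divides g, q divides gcd(g, l).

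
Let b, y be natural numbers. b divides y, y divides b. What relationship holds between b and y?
b = y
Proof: b divides y and y divides b. By mutual divisibility, b = y.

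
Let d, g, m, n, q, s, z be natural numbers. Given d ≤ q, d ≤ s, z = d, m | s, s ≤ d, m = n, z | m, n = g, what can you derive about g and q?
g ≤ q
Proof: z = d and z | m, hence d | m. s ≤ d and d ≤ s, hence s = d. Since m | s, m | d. Since d | m, d = m. m = n, so d = n. Since n = g, d = g. Since d ≤ q, g ≤ q.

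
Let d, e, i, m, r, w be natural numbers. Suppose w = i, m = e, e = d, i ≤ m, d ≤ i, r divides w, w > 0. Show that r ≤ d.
Since m = e and e = d, m = d. Because i ≤ m, i ≤ d. d ≤ i, so i = d. Since w = i, w = d. r divides w and w > 0, so r ≤ w. w = d, so r ≤ d.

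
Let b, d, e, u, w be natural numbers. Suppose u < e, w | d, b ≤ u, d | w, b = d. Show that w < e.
Because d | w and w | d, d = w. From b = d, b = w. b ≤ u and u < e, therefore b < e. Since b = w, w < e.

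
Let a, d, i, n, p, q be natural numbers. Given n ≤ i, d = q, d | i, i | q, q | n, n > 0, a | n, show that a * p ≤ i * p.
Since d = q and d | i, q | i. Since i | q, q = i. q | n, so i | n. Because n > 0, i ≤ n. n ≤ i, so n = i. a | n and n > 0, so a ≤ n. n = i, so a ≤ i. Then a * p ≤ i * p.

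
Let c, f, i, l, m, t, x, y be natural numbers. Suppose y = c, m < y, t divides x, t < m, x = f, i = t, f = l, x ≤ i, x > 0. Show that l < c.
t divides x and x > 0, hence t ≤ x. i = t and x ≤ i, thus x ≤ t. Since t ≤ x, t = x. Since x = f, t = f. f = l, so t = l. Since t < m and m < y, t < y. From y = c, t < c. Since t = l, l < c.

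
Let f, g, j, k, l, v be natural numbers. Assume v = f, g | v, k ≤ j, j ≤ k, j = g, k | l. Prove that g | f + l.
Since v = f and g | v, g | f. Because k ≤ j and j ≤ k, k = j. j = g, so k = g. Since k | l, g | l. Because g | f, g | f + l.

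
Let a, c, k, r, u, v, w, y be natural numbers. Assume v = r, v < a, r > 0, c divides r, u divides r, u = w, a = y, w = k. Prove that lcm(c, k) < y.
u = w and w = k, therefore u = k. u divides r, so k divides r. c divides r, so lcm(c, k) divides r. r > 0, so lcm(c, k) ≤ r. Since v = r and v < a, r < a. Since a = y, r < y. lcm(c, k) ≤ r, so lcm(c, k) < y.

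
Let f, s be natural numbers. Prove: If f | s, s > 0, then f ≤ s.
Because f | s and s > 0, by divisors are at most what they divide, f ≤ s.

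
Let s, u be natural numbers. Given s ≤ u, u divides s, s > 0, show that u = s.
u divides s and s > 0, therefore u ≤ s. s ≤ u, so s = u. Then u = s.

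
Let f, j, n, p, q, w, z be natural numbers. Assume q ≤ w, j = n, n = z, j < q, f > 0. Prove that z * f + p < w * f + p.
j = n and n = z, therefore j = z. j < q and q ≤ w, hence j < w. j = z, so z < w. f > 0, so z * f < w * f. Then z * f + p < w * f + p.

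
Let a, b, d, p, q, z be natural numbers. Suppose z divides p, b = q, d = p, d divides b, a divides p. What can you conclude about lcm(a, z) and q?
lcm(a, z) divides q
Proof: a divides p and z divides p, therefore lcm(a, z) divides p. b = q and d divides b, so d divides q. d = p, so p divides q. Since lcm(a, z) divides p, lcm(a, z) divides q.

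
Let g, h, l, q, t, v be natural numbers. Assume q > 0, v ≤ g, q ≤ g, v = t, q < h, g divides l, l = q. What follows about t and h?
t < h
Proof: v = t and v ≤ g, therefore t ≤ g. l = q and g divides l, so g divides q. q > 0, so g ≤ q. From q ≤ g, q = g. q < h, so g < h. Since t ≤ g, t < h.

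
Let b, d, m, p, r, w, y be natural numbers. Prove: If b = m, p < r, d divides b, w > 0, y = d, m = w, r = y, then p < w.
r = y and y = d, hence r = d. Since p < r, p < d. b = m and m = w, therefore b = w. Since d divides b, d divides w. Since w > 0, d ≤ w. Since p < d, p < w.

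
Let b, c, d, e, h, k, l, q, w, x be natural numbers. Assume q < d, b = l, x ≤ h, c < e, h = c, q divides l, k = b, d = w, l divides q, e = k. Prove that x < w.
h = c and x ≤ h, therefore x ≤ c. Because e = k and k = b, e = b. Since b = l, e = l. c < e, so c < l. Since x ≤ c, x < l. Because q divides l and l divides q, q = l. d = w and q < d, therefore q < w. q = l, so l < w. x < l, so x < w.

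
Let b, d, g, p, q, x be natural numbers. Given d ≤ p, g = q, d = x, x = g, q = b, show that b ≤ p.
Since d = x and x = g, d = g. Since g = q, d = q. q = b, so d = b. From d ≤ p, b ≤ p.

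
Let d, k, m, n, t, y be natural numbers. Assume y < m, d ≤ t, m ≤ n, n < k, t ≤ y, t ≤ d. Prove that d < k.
From t ≤ d and d ≤ t, t = d. t ≤ y, so d ≤ y. Because y < m and m ≤ n, y < n. From d ≤ y, d < n. Since n < k, d < k.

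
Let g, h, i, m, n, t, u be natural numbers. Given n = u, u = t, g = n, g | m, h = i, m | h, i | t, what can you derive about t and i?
t = i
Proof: Since n = u and u = t, n = t. h = i and m | h, thus m | i. Since g | m, g | i. Since g = n, n | i. Since n = t, t | i. Since i | t, t = i.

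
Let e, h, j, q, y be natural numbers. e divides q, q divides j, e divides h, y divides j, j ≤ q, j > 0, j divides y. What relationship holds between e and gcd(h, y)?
e divides gcd(h, y)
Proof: q divides j and j > 0, so q ≤ j. j ≤ q, so q = j. j divides y and y divides j, so j = y. Because q = j, q = y. e divides q, so e divides y. Since e divides h, e divides gcd(h, y).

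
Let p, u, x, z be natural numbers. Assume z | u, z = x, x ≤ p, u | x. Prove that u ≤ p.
z = x and z | u, thus x | u. From u | x, x = u. x ≤ p, so u ≤ p.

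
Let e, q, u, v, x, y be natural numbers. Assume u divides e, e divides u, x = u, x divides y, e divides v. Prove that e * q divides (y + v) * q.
u divides e and e divides u, hence u = e. x = u and x divides y, so u divides y. u = e, so e divides y. Since e divides v, e divides y + v. Then e * q divides (y + v) * q.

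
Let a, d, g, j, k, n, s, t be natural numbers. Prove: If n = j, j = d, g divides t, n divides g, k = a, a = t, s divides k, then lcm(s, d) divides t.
k = a and a = t, so k = t. s divides k, so s divides t. From n = j and j = d, n = d. n divides g and g divides t, so n divides t. n = d, so d divides t. s divides t, so lcm(s, d) divides t.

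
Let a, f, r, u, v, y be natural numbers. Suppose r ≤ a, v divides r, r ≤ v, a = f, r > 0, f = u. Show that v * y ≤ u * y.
Since v divides r and r > 0, v ≤ r. Since r ≤ v, r = v. a = f and f = u, hence a = u. r ≤ a, so r ≤ u. r = v, so v ≤ u. By multiplying by a non-negative, v * y ≤ u * y.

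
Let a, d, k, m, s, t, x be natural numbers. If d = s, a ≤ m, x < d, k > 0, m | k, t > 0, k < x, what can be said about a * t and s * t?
a * t < s * t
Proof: m | k and k > 0, hence m ≤ k. From a ≤ m, a ≤ k. Since k < x, a < x. From x < d, a < d. Since d = s, a < s. Since t > 0, a * t < s * t.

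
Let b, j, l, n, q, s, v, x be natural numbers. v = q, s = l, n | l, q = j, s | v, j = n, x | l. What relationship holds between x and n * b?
x | n * b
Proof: v = q and q = j, so v = j. j = n, so v = n. s = l and s | v, thus l | v. v = n, so l | n. From n | l, l = n. Since x | l, x | n. Then x | n * b.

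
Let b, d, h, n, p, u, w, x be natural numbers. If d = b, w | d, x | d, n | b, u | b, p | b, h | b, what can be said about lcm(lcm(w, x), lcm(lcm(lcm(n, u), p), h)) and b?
lcm(lcm(w, x), lcm(lcm(lcm(n, u), p), h)) | b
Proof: Since w | d and x | d, lcm(w, x) | d. d = b, so lcm(w, x) | b. Since n | b and u | b, lcm(n, u) | b. Since p | b, lcm(lcm(n, u), p) | b. h | b, so lcm(lcm(lcm(n, u), p), h) | b. lcm(w, x) | b, so lcm(lcm(w, x), lcm(lcm(lcm(n, u), p), h)) | b.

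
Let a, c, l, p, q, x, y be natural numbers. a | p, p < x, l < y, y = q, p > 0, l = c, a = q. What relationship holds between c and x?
c < x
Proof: Because y = q and l < y, l < q. l = c, so c < q. a = q and a | p, therefore q | p. Since p > 0, q ≤ p. Since p < x, q < x. c < q, so c < x.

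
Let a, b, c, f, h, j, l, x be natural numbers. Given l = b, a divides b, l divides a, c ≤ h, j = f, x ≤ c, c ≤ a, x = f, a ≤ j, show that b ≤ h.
Since j = f and a ≤ j, a ≤ f. x = f and x ≤ c, hence f ≤ c. Since a ≤ f, a ≤ c. Since c ≤ a, c = a. l = b and l divides a, so b divides a. Since a divides b, a = b. Because c = a, c = b. Since c ≤ h, b ≤ h.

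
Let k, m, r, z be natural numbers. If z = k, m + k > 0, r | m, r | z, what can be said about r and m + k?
r ≤ m + k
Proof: z = k and r | z, thus r | k. Since r | m, r | m + k. Since m + k > 0, r ≤ m + k.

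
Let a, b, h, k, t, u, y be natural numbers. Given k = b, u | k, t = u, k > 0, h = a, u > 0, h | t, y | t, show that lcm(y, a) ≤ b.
h = a and h | t, so a | t. Because y | t, lcm(y, a) | t. Since t = u, lcm(y, a) | u. Since u > 0, lcm(y, a) ≤ u. u | k and k > 0, therefore u ≤ k. lcm(y, a) ≤ u, so lcm(y, a) ≤ k. k = b, so lcm(y, a) ≤ b.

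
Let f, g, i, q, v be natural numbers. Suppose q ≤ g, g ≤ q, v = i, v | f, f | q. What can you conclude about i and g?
i | g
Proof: q ≤ g and g ≤ q, so q = g. Since v | f and f | q, v | q. Because v = i, i | q. Since q = g, i | g.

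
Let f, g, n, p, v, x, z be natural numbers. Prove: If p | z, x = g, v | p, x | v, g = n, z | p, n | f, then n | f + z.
From p | z and z | p, p = z. Because x = g and g = n, x = n. x | v and v | p, so x | p. x = n, so n | p. p = z, so n | z. n | f, so n | f + z.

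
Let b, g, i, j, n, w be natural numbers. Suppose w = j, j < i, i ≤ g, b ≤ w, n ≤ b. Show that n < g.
w = j and b ≤ w, hence b ≤ j. n ≤ b, so n ≤ j. j < i and i ≤ g, hence j < g. Since n ≤ j, n < g.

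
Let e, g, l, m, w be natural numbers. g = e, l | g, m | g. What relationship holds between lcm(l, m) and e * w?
lcm(l, m) | e * w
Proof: Because l | g and m | g, lcm(l, m) | g. Because g = e, lcm(l, m) | e. Then lcm(l, m) | e * w.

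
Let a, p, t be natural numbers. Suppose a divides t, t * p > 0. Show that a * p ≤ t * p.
Since a divides t, a * p divides t * p. Since t * p > 0, a * p ≤ t * p.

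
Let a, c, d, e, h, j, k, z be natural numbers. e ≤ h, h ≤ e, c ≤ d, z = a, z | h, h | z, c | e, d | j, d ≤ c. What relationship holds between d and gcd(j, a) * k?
d | gcd(j, a) * k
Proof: e ≤ h and h ≤ e, therefore e = h. h | z and z | h, thus h = z. Since e = h, e = z. Since z = a, e = a. Because c ≤ d and d ≤ c, c = d. Since c | e, d | e. e = a, so d | a. Since d | j, d | gcd(j, a). Then d | gcd(j, a) * k.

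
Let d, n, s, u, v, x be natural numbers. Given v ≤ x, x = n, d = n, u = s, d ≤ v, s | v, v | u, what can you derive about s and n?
s = n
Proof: From d = n and d ≤ v, n ≤ v. x = n and v ≤ x, therefore v ≤ n. Since n ≤ v, n = v. From u = s and v | u, v | s. Since s | v, v = s. n = v, so n = s. Then s = n.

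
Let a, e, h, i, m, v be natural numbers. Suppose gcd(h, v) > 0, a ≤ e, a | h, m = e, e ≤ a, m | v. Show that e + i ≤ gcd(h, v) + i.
a ≤ e and e ≤ a, so a = e. Because a | h, e | h. m = e and m | v, thus e | v. e | h, so e | gcd(h, v). gcd(h, v) > 0, so e ≤ gcd(h, v). Then e + i ≤ gcd(h, v) + i.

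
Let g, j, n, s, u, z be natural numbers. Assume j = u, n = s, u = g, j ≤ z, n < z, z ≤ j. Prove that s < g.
Since j = u and u = g, j = g. z ≤ j and j ≤ z, therefore z = j. From n = s and n < z, s < z. From z = j, s < j. j = g, so s < g.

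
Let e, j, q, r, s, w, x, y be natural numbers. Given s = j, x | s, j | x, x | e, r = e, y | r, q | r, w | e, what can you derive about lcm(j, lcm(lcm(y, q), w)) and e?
lcm(j, lcm(lcm(y, q), w)) | e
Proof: Because s = j and x | s, x | j. Since j | x, x = j. Since x | e, j | e. y | r and q | r, so lcm(y, q) | r. Since r = e, lcm(y, q) | e. From w | e, lcm(lcm(y, q), w) | e. Because j | e, lcm(j, lcm(lcm(y, q), w)) | e.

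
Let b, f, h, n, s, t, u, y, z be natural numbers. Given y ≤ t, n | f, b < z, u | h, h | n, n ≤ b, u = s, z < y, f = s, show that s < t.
From f = s and n | f, n | s. u | h and h | n, so u | n. Since u = s, s | n. n | s, so n = s. n ≤ b and b < z, therefore n < z. z < y and y ≤ t, hence z < t. n < z, so n < t. Since n = s, s < t.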